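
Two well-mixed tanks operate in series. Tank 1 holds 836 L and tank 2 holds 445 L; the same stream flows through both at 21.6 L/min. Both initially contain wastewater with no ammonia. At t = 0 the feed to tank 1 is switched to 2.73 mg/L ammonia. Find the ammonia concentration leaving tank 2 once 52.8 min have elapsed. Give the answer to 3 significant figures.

1.48 mg/L

Time constants: τᵢ = Vᵢ/Q for each well-mixed tank.
τ₁ = 836/21.6 = 38.704 min; τ₂ = 445/21.6 = 20.602 min.
Solving the cascade with C₁(0)=C₂(0)=0 gives C₂(t) = C_in[1 − (τ₁ e^(−t/τ₁) − τ₂ e^(−t/τ₂))/(τ₁ − τ₂)].
At t = 52.8: e^(−t/τ₁) = 0.25558, e^(−t/τ₂) = 0.077083.
C₂ = 2.73·[1 − (38.704·0.25558 − 20.602·0.077083)/(18.102)] = 2.73·0.54127 = 1.4777 mg/L.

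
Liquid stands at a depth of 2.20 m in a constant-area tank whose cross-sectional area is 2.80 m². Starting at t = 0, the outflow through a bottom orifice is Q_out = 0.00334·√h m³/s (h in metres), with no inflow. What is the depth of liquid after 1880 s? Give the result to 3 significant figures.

Volume balance on the tank: A dh/dt = −0.00334 √h.
∫ h^(−1/2) dh = −(0.00334/A) ∫ dt, giving 2√h = 2√h₀ − (0.00334/A) t.
√h = √2.20 − 0.00334·1880/(2·2.80) = 1.4832 − 1.1213 = 0.36195.
h = 0.36195² = 0.13101 m.

0.131 m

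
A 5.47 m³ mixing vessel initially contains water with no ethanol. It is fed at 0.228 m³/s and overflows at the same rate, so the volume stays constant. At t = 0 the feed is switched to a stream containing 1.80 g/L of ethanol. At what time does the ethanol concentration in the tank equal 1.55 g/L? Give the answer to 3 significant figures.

47.4 s

Unsteady species balance (constant V, well mixed): V dC/dt = Q(C_in − C), so τ = V/Q = 23.991 s.
C(t) = C_in + (C₀ − C_in) e^(−t/τ). Set C = 1.55 and solve for t:
e^(−t/τ) = (C − C_in)/(C₀ − C_in) = (1.55 − 1.80)/(0 − 1.80) = 0.13889
t = −τ ln(…) = 23.991 × 1.9741 = 47.361 s.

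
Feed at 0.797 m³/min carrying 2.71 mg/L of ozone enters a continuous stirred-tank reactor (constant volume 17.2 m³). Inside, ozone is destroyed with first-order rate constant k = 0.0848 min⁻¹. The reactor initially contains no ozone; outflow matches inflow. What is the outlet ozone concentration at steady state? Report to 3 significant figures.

Accumulation = in − out − consumed: V dC/dt = Q C_in − Q C − k V C.
Steady state (dC/dt = 0): C_ss = Q C_in/(Q + kV) = C_in/(1 + kV/Q).
C_ss = 0.797·2.71/(0.797 + 0.0848·17.2) = 2.1599/2.2556 = 0.95758 mg/L.

0.958 mg/L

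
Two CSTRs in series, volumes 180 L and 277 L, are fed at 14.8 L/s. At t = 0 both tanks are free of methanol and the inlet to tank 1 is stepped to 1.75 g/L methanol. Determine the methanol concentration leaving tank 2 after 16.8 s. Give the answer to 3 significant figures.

0.529 g/L

Time constants: τᵢ = Vᵢ/Q for each well-mixed tank.
τ₁ = 180/14.8 = 12.162 s; τ₂ = 277/14.8 = 18.716 s.
Solving the cascade with C₁(0)=C₂(0)=0 gives C₂(t) = C_in[1 − (τ₁ e^(−t/τ₁) − τ₂ e^(−t/τ₂))/(τ₁ − τ₂)].
At t = 16.8: e^(−t/τ₁) = 0.25124, e^(−t/τ₂) = 0.40754.
C₂ = 1.75·[1 − (12.162·0.25124 − 18.716·0.40754)/(-6.5541)] = 1.75·0.30243 = 0.52925 g/L.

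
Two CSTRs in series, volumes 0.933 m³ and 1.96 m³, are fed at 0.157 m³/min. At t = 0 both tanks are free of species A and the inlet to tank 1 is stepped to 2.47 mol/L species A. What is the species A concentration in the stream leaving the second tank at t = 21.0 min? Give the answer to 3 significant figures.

1.66 mol/L

Species balance on tank i: dCᵢ/dt = (Cᵢ₋₁ − Cᵢ)/τᵢ with τᵢ = Vᵢ/Q.
τ₁ = 0.933/0.157 = 5.9427 min; τ₂ = 1.96/0.157 = 12.484 min.
Solving the cascade with C₁(0)=C₂(0)=0 gives C₂(t) = C_in[1 − (τ₁ e^(−t/τ₁) − τ₂ e^(−t/τ₂))/(τ₁ − τ₂)].
At t = 21.0: e^(−t/τ₁) = 0.029195, e^(−t/τ₂) = 0.18598.
C₂ = 2.47·[1 − (5.9427·0.029195 − 12.484·0.18598)/(-6.5414)] = 2.47·0.67159 = 1.6588 mol/L.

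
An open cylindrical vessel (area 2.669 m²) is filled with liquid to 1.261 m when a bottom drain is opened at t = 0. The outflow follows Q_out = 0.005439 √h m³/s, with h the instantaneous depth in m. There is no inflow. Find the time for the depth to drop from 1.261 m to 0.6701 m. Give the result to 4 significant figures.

Unsteady balance on liquid volume: A dh/dt = −0.005439 √h.
∫ h^(−1/2) dh = −(0.005439/A) ∫ dt, giving 2√h = 2√h₀ − (0.005439/A) t.
t = 2A(√h₀ − √h)/0.005439 = 2·2.669·(√1.261 − √0.6701)/0.005439
  = 5.33800 × (1.12294 − 0.818596) / 0.005439 = 298.695 s.

298.7 s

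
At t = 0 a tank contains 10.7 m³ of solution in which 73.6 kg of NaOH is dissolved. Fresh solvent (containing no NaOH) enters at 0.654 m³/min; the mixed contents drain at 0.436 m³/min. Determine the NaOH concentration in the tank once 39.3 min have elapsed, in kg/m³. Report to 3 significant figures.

Total volume: dV/dt = Q_in − Q_out = 0.21800 m³/min, so V(t) = 10.7 + 0.21800 t and V(39.3) = 19.267 m³.
Solute balance: dm/dt = 0 − Q_out C = −Q_out m/V(t).
dm/m = −Q_out dt/(V₀ + 0.21800 t); integrating gives ln(m/m₀) = −(Q_out/(Q_in−Q_out)) ln(V/V₀).
m = m₀ (V₀/V)^(Q_out/(Q_in−Q_out)) = 73.6 × (10.7/19.267)^(2.0000) = 22.699 kg.
C = m/V = 22.699/19.267 = 1.1781 kg/m³.

1.18 kg/m³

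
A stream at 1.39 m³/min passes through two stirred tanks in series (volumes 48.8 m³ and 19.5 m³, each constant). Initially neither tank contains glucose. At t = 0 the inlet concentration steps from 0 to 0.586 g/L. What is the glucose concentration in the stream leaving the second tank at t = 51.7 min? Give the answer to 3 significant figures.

0.372 g/L

Species balance on tank i: dCᵢ/dt = (Cᵢ₋₁ − Cᵢ)/τᵢ with τᵢ = Vᵢ/Q.
τ₁ = 48.8/1.39 = 35.108 min; τ₂ = 19.5/1.39 = 14.029 min.
Solving the cascade with C₁(0)=C₂(0)=0 gives C₂(t) = C_in[1 − (τ₁ e^(−t/τ₁) − τ₂ e^(−t/τ₂))/(τ₁ − τ₂)].
At t = 51.7: e^(−t/τ₁) = 0.22933, e^(−t/τ₂) = 0.025090.
C₂ = 0.586·[1 − (35.108·0.22933 − 14.029·0.025090)/(21.079)] = 0.586·0.63475 = 0.37196 g/L.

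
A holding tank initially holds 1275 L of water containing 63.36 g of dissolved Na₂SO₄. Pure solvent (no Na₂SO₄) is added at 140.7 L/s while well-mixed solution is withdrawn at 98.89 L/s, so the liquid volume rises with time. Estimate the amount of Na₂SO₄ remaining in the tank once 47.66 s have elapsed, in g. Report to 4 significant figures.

Let m(t) be the amount of Na₂SO₄. Volume: V(t) = V₀ + (Q_in − Q_out) t = 1275 + 41.8100 t; V(47.66) = 3267.66 L.
No Na₂SO₄ enters, so dm/dt = −Q_out · (m/V).
dm/m = −Q_out dt/(V₀ + 41.8100 t); integrating gives ln(m/m₀) = −(Q_out/(Q_in−Q_out)) ln(V/V₀).
m = m₀ (V₀/V)^(Q_out/(Q_in−Q_out)) = 63.36 × (1275/3267.66)^(2.36522) = 6.84044 g.

6.840 g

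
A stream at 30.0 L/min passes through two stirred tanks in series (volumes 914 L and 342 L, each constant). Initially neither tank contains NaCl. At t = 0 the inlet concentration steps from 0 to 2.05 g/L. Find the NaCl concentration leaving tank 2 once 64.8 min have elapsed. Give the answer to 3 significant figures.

1.66 g/L

Species balance on tank i: dCᵢ/dt = (Cᵢ₋₁ − Cᵢ)/τᵢ with τᵢ = Vᵢ/Q.
τ₁ = 914/30.0 = 30.467 min; τ₂ = 342/30.0 = 11.400 min.
Tank 1: C₁ = C_in(1 − e^(−t/τ₁)). Tank 2 (τ₁ ≠ τ₂): C₂ = C_in[1 − (τ₁ e^(−t/τ₁) − τ₂ e^(−t/τ₂))/(τ₁ − τ₂)].
At t = 64.8: e^(−t/τ₁) = 0.11920, e^(−t/τ₂) = 0.0033992.
C₂ = 2.05·[1 − (30.467·0.11920 − 11.400·0.0033992)/(19.067)] = 2.05·0.81156 = 1.6637 g/L.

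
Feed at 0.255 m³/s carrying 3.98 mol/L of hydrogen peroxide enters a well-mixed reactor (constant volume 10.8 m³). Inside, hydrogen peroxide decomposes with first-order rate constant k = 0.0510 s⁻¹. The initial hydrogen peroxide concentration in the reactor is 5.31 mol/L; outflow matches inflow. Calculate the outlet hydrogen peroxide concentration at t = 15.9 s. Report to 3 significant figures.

2.50 mol/L

Species balance: V dC/dt = Q C_in − Q C − k V C.
This is linear with rate a = Q/V + k = 0.074611 s⁻¹.
C_ss = Q C_in/(Q + kV) = 1.2595 mol/L; C(t) = C_ss + (C₀ − C_ss) e^(−a t).
C(15.9) = 1.2595 + (4.0505)·e^(−0.074611·15.9) = 1.2595 + (4.0505)·0.30534 = 2.4963 mol/L.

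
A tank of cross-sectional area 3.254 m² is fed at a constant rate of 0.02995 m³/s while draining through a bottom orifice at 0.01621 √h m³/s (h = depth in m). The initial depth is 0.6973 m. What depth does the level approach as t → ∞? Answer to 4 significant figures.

3.414 m

Level balance: A dh/dt = 0.02995 − 0.01621 √h. Setting dh/dt = 0:
Q_in = 0.01621 √h_ss ⇒ √h_ss = 0.02995/0.01621 = 1.84762.
h_ss = 1.84762² = 3.41372 m. (Since h₀ = 0.6973 m < h_ss, the level will rise toward this value.)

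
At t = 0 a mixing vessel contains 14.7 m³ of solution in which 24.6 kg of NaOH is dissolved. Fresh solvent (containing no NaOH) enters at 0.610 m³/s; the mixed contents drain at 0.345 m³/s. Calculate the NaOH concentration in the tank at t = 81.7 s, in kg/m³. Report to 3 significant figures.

0.208 kg/m³

Let m(t) be the amount of NaOH. Volume: V(t) = V₀ + (Q_in − Q_out) t = 14.7 + 0.26500 t; V(81.7) = 36.350 m³.
No NaOH enters, so dm/dt = −Q_out · (m/V).
dm/m = −Q_out dt/(V₀ + 0.26500 t); integrating gives ln(m/m₀) = −(Q_out/(Q_in−Q_out)) ln(V/V₀).
m = m₀ (V₀/V)^(Q_out/(Q_in−Q_out)) = 24.6 × (14.7/36.350)^(1.3019) = 7.5691 kg.
C = m/V = 7.5691/36.350 = 0.20822 kg/m³.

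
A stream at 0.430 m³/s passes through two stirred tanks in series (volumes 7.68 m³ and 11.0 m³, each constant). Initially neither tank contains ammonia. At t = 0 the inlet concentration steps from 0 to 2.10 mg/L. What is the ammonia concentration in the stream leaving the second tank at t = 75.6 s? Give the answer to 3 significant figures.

Each tank obeys Vᵢ dCᵢ/dt = Q(Cᵢ₋₁ − Cᵢ), so τᵢ = Vᵢ/Q.
τ₁ = 7.68/0.430 = 17.860 s; τ₂ = 11.0/0.430 = 25.581 s.
Solving the cascade with C₁(0)=C₂(0)=0 gives C₂(t) = C_in[1 − (τ₁ e^(−t/τ₁) − τ₂ e^(−t/τ₂))/(τ₁ − τ₂)].
At t = 75.6: e^(−t/τ₁) = 0.014512, e^(−t/τ₂) = 0.052064.
C₂ = 2.10·[1 − (17.860·0.014512 − 25.581·0.052064)/(-7.7209)] = 2.10·0.86107 = 1.8082 mg/L.

1.81 mg/L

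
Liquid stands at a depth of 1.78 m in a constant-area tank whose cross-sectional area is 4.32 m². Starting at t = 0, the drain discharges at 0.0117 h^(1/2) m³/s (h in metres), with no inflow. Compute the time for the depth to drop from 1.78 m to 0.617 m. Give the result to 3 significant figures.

With no inflow, A dh/dt = −0.0117 √h.
∫ h^(−1/2) dh = −(0.0117/A) ∫ dt, giving 2√h = 2√h₀ − (0.0117/A) t.
t = 2A(√h₀ − √h)/0.0117 = 2·4.32·(√1.78 − √0.617)/0.0117
  = 8.6400 × (1.3342 − 0.78549) / 0.0117 = 405.17 s.

405 s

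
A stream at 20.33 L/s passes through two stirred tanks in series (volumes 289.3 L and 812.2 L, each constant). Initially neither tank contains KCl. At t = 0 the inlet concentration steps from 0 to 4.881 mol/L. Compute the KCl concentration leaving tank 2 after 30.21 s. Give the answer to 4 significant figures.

Time constants: τᵢ = Vᵢ/Q for each well-mixed tank.
τ₁ = 289.3/20.33 = 14.2302 s; τ₂ = 812.2/20.33 = 39.9508 s.
Solving the cascade with C₁(0)=C₂(0)=0 gives C₂(t) = C_in[1 − (τ₁ e^(−t/τ₁) − τ₂ e^(−t/τ₂))/(τ₁ − τ₂)].
At t = 30.21: e^(−t/τ₁) = 0.119678, e^(−t/τ₂) = 0.469456.
C₂ = 4.881·[1 − (14.2302·0.119678 − 39.9508·0.469456)/(-25.7206)] = 4.881·0.337025 = 1.64502 mol/L.

1.645 mol/L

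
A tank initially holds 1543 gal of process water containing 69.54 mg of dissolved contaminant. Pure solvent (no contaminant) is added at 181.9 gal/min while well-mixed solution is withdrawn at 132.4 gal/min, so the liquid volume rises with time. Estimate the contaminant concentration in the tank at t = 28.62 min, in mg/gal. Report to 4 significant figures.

Total volume: dV/dt = Q_in − Q_out = 49.5000 gal/min, so V(t) = 1543 + 49.5000 t and V(28.62) = 2959.69 gal.
Solute balance: dm/dt = 0 − Q_out C = −Q_out m/V(t).
Separate: dm/m = −Q_out dt/V(t) ⇒ ln(m/m₀) = −(Q_out/(Q_in−Q_out)) ln(V/V₀).
m = m₀ (V₀/V)^(Q_out/(Q_in−Q_out)) = 69.54 × (1543/2959.69)^(2.67475) = 12.1787 mg.
C = m/V = 12.1787/2959.69 = 0.00411486 mg/gal.

0.004115 mg/gal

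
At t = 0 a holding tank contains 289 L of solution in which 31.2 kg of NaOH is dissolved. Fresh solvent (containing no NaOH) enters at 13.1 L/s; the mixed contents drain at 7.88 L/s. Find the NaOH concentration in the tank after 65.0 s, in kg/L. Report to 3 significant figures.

0.0154 kg/L

Let m(t) be the amount of NaOH. Volume: V(t) = V₀ + (Q_in − Q_out) t = 289 + 5.2200 t; V(65.0) = 628.30 L.
Species balance (pure solvent in): dm/dt = −Q_out · m/V(t).
Separate: dm/m = −Q_out dt/V(t) ⇒ ln(m/m₀) = −(Q_out/(Q_in−Q_out)) ln(V/V₀).
m = m₀ (V₀/V)^(Q_out/(Q_in−Q_out)) = 31.2 × (289/628.30)^(1.5096) = 9.6610 kg.
C = m/V = 9.6610/628.30 = 0.015376 kg/L.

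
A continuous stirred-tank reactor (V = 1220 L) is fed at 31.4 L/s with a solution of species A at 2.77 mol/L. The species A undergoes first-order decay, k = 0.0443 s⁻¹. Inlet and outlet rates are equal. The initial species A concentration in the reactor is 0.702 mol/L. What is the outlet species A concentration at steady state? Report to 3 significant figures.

Species balance: V dC/dt = Q C_in − Q C − k V C.
At steady state: 0 = Q C_in − (Q + kV) C_ss, so C_ss = Q C_in/(Q + kV).
C_ss = 31.4·2.77/(31.4 + 0.0443·1220) = 86.978/85.446 = 1.0179 mol/L.

1.02 mol/L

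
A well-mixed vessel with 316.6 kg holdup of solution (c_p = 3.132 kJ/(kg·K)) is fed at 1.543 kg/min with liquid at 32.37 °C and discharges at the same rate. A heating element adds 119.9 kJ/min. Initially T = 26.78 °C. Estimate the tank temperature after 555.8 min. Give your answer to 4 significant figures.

Heat balance on the well-mixed liquid: M c_p dT/dt = ṁ c_p (T_in − T) + 119.9.
τ = M/ṁ = 205.185 min; T_ss = T_in + Q̇/(ṁ c_p) = 32.37 + 119.9/(1.543·3.132) = 57.1803 °C.
This is linear first-order; T(t) = T_ss + (T₀ − T_ss) e^(−t/τ).
T(555.8) = 57.1803 + (-30.4003)·e^(−555.8/205.185) = 57.1803 + (-30.4003)·0.0666181 = 55.1551 °C.

55.16 °C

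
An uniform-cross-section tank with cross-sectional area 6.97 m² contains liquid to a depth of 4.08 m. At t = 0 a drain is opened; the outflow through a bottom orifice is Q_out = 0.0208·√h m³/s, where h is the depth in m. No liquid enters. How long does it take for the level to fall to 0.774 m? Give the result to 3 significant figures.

A dh/dt = −Q_out = −0.0208 √h.
∫ h^(−1/2) dh = −(0.0208/A) ∫ dt, giving 2√h = 2√h₀ − (0.0208/A) t.
t = 2A(√h₀ − √h)/0.0208 = 2·6.97·(√4.08 − √0.774)/0.0208
  = 13.940 × (2.0199 − 0.87977) / 0.0208 = 764.11 s.

764 s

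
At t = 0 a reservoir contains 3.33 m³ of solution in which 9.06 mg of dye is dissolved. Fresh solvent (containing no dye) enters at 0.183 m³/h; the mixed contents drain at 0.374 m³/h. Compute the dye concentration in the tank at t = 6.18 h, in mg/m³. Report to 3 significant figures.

Total volume: dV/dt = Q_in − Q_out = -0.19100 m³/h, so V(t) = 3.33 − 0.19100 t and V(6.18) = 2.1496 m³.
Solute balance: dm/dt = 0 − Q_out C = −Q_out m/V(t).
Separate: dm/m = −Q_out dt/V(t) ⇒ ln(m/m₀) = −(Q_out/(Q_in−Q_out)) ln(V/V₀).
m = m₀ (V₀/V)^(Q_out/(Q_in−Q_out)) = 9.06 × (3.33/2.1496)^(-1.9581) = 3.8453 mg.
C = m/V = 3.8453/2.1496 = 1.7888 mg/m³.

1.79 mg/m³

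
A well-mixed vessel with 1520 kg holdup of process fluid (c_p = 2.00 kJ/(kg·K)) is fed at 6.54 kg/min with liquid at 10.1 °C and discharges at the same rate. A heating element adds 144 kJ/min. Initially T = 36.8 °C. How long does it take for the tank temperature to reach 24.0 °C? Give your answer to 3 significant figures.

393 min

M c_p dT/dt = ṁ c_p (T_in − T) + Q̇.
τ = M/ṁ = 232.42 min; T_ss = T_in + Q̇/(ṁ c_p) = 21.109 °C.
T(t) = T_ss + (T₀ − T_ss) e^(−t/τ). Set T = 24.0:
e^(−t/τ) = (24.0 − 21.109)/(36.8 − 21.109) = 0.18424
t = −232.42 · ln(0.18424) = 393.14 min.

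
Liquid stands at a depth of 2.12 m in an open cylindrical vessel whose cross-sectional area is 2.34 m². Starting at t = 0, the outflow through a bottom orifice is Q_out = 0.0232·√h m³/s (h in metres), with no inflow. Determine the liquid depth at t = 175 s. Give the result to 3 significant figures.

A dh/dt = −Q_out = −0.0232 √h.
This is separable: 2 d(√h)/dt = −0.0232/A, so √h = √h₀ − (0.0232/(2A)) t.
√h = √2.12 − 0.0232·175/(2·2.34) = 1.4560 − 0.86752 = 0.58850.
h = 0.58850² = 0.34633 m.

0.346 m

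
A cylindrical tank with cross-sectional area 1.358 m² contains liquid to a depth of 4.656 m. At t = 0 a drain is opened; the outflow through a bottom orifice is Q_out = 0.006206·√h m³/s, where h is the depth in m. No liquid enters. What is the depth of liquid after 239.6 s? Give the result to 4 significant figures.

With no inflow, A dh/dt = −0.006206 √h.
∫ h^(−1/2) dh = −(0.006206/A) ∫ dt, giving 2√h = 2√h₀ − (0.006206/A) t.
√h = √4.656 − 0.006206·239.6/(2·1.358) = 2.15778 − 0.547481 = 1.61030.
h = 1.61030² = 2.59305 m.

2.593 m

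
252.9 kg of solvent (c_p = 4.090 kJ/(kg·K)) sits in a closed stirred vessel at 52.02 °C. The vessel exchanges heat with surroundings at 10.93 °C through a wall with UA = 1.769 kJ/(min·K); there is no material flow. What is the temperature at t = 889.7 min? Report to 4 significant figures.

19.90 °C

Lumped-capacitance energy balance: M c_p dT/dt = UA(T_amb − T).
dT/dt = (T_ss − T)/τ with T_ss = T_amb = 10.9300 °C, τ = M c_p/UA = 252.9·4.090/1.769 = 584.715 min.
Integrating: T(t) = T_ss + (T₀ − T_ss) e^(−t/τ).
T(889.7) = 10.9300 + (41.0900)·0.218363 = 19.9025 °C.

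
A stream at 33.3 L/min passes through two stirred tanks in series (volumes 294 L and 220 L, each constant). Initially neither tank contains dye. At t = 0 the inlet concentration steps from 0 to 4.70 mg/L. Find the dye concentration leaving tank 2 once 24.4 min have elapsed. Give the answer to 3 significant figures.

Species balance on tank i: dCᵢ/dt = (Cᵢ₋₁ − Cᵢ)/τᵢ with τᵢ = Vᵢ/Q.
τ₁ = 294/33.3 = 8.8288 min; τ₂ = 220/33.3 = 6.6066 min.
Tank 1: C₁ = C_in(1 − e^(−t/τ₁)). Tank 2 (τ₁ ≠ τ₂): C₂ = C_in[1 − (τ₁ e^(−t/τ₁) − τ₂ e^(−t/τ₂))/(τ₁ − τ₂)].
At t = 24.4: e^(−t/τ₁) = 0.063060, e^(−t/τ₂) = 0.024890.
C₂ = 4.70·[1 − (8.8288·0.063060 − 6.6066·0.024890)/(2.2222)] = 4.70·0.82346 = 3.8703 mg/L.

3.87 mg/L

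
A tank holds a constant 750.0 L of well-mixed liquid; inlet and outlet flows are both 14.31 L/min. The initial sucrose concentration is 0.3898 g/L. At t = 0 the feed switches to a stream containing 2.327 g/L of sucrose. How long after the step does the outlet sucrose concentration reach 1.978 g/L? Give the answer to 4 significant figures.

Unsteady species balance (constant V, well mixed): V dC/dt = Q(C_in − C), so τ = V/Q = 52.4109 min.
C(t) = C_in + (C₀ − C_in) e^(−t/τ). Set C = 1.978 and solve for t:
e^(−t/τ) = (C − C_in)/(C₀ − C_in) = (1.978 − 2.327)/(0.3898 − 2.327) = 0.180157
t = −τ ln(…) = 52.4109 × 1.71393 = 89.8285 min.

89.83 min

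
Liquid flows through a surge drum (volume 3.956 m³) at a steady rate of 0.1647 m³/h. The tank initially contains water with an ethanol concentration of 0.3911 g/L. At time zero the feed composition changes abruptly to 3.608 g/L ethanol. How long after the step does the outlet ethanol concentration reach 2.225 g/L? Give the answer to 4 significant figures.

Species balance on the tank: V dC/dt = Q(C_in − C), so τ = V/Q = 24.0194 h.
C(t) = C_in + (C₀ − C_in) e^(−t/τ). Set C = 2.225 and solve for t:
e^(−t/τ) = (C − C_in)/(C₀ − C_in) = (2.225 − 3.608)/(0.3911 − 3.608) = 0.429917
t = −τ ln(…) = 24.0194 × 0.844163 = 20.2763 h.

20.28 h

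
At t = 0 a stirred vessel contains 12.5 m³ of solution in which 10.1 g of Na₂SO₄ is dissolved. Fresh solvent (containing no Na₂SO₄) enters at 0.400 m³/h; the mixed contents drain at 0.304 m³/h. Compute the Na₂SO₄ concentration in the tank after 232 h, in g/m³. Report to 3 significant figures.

0.0114 g/m³

Let m(t) be the amount of Na₂SO₄. Volume: V(t) = V₀ + (Q_in − Q_out) t = 12.5 + 0.096000 t; V(232) = 34.772 m³.
Species balance (pure solvent in): dm/dt = −Q_out · m/V(t).
dm/m = −Q_out dt/(V₀ + 0.096000 t); integrating gives ln(m/m₀) = −(Q_out/(Q_in−Q_out)) ln(V/V₀).
m = m₀ (V₀/V)^(Q_out/(Q_in−Q_out)) = 10.1 × (12.5/34.772)^(3.1667) = 0.39565 g.
C = m/V = 0.39565/34.772 = 0.011378 g/m³.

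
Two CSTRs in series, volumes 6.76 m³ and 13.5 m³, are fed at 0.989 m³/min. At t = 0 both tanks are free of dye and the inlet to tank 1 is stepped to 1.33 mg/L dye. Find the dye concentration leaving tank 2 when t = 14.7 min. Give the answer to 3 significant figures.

Time constants: τᵢ = Vᵢ/Q for each well-mixed tank.
τ₁ = 6.76/0.989 = 6.8352 min; τ₂ = 13.5/0.989 = 13.650 min.
Solving the cascade with C₁(0)=C₂(0)=0 gives C₂(t) = C_in[1 − (τ₁ e^(−t/τ₁) − τ₂ e^(−t/τ₂))/(τ₁ − τ₂)].
At t = 14.7: e^(−t/τ₁) = 0.11641, e^(−t/τ₂) = 0.34065.
C₂ = 1.33·[1 − (6.8352·0.11641 − 13.650·0.34065)/(-6.8150)] = 1.33·0.43445 = 0.57782 mg/L.

0.578 mg/L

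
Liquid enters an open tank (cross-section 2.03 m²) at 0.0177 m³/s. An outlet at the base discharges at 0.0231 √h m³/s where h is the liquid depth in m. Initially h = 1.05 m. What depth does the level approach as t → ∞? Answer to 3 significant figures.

Level balance: A dh/dt = 0.0177 − 0.0231 √h. Setting dh/dt = 0:
Q_in = 0.0231 √h_ss ⇒ √h_ss = 0.0177/0.0231 = 0.76623.
h_ss = 0.76623² = 0.58711 m. (Since h₀ = 1.05 m > h_ss, the level will fall toward this value.)

0.587 m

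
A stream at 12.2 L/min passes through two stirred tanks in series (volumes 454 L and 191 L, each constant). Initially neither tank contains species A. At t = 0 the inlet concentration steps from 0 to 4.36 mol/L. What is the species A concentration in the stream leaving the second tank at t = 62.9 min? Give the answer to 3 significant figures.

3.03 mol/L

Time constants: τᵢ = Vᵢ/Q for each well-mixed tank.
τ₁ = 454/12.2 = 37.213 min; τ₂ = 191/12.2 = 15.656 min.
Solving the cascade with C₁(0)=C₂(0)=0 gives C₂(t) = C_in[1 − (τ₁ e^(−t/τ₁) − τ₂ e^(−t/τ₂))/(τ₁ − τ₂)].
At t = 62.9: e^(−t/τ₁) = 0.18447, e^(−t/τ₂) = 0.017994.
C₂ = 4.36·[1 − (37.213·0.18447 − 15.656·0.017994)/(21.557)] = 4.36·0.69463 = 3.0286 mol/L.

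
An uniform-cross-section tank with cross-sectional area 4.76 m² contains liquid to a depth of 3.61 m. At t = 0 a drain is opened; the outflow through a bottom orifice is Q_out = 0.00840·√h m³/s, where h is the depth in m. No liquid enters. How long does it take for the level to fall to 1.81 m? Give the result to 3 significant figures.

629 s

Unsteady balance on liquid volume: A dh/dt = −0.00840 √h.
Separate and integrate: 2(√h − √h₀) = −(0.00840/A) t.
t = 2A(√h₀ − √h)/0.00840 = 2·4.76·(√3.61 − √1.81)/0.00840
  = 9.5200 × (1.9000 − 1.3454) / 0.00840 = 628.59 s.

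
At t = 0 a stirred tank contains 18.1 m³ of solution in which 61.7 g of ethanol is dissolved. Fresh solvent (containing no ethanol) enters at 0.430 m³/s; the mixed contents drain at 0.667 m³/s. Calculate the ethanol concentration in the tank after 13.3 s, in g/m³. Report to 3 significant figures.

Total volume: dV/dt = Q_in − Q_out = -0.23700 m³/s, so V(t) = 18.1 − 0.23700 t and V(13.3) = 14.948 m³.
Species balance (pure solvent in): dm/dt = −Q_out · m/V(t).
Separate: dm/m = −Q_out dt/V(t) ⇒ ln(m/m₀) = −(Q_out/(Q_in−Q_out)) ln(V/V₀).
m = m₀ (V₀/V)^(Q_out/(Q_in−Q_out)) = 61.7 × (18.1/14.948)^(-2.8143) = 36.010 g.
C = m/V = 36.010/14.948 = 2.4090 g/m³.

2.41 g/m³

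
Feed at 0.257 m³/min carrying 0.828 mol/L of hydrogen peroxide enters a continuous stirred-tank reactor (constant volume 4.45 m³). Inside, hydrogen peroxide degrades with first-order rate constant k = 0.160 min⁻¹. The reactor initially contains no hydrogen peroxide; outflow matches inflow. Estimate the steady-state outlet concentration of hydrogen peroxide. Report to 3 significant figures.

0.220 mol/L

Accumulation = in − out − consumed: V dC/dt = Q C_in − Q C − k V C.
Steady state (dC/dt = 0): C_ss = Q C_in/(Q + kV) = C_in/(1 + kV/Q).
C_ss = 0.257·0.828/(0.257 + 0.160·4.45) = 0.21280/0.96900 = 0.21960 mol/L.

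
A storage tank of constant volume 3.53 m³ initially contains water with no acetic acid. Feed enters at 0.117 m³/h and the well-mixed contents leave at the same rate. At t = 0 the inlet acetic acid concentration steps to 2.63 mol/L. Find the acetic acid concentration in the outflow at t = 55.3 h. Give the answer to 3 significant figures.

2.21 mol/L

Species balance on the tank: V dC/dt = Q(C_in − C).
So dC/dt = (C_in − C)/τ with τ = V/Q = 3.53/0.117 = 30.171 h.
C approaches C_in exponentially: C(t) = C_in + (C₀ − C_in) e^(−t/τ).
C(55.3) = 2.63 + (0 − 2.63)·e^(−55.3/30.171) = 2.63 + (-2.6300)·0.15995 = 2.2093 mol/L.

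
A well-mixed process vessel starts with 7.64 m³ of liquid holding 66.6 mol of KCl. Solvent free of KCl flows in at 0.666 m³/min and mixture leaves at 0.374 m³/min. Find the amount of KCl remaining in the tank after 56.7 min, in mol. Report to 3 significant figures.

15.2 mol

Let m(t) be the amount of KCl. Volume: V(t) = V₀ + (Q_in − Q_out) t = 7.64 + 0.29200 t; V(56.7) = 24.196 m³.
No KCl enters, so dm/dt = −Q_out · (m/V).
Separate: dm/m = −Q_out dt/V(t) ⇒ ln(m/m₀) = −(Q_out/(Q_in−Q_out)) ln(V/V₀).
m = m₀ (V₀/V)^(Q_out/(Q_in−Q_out)) = 66.6 × (7.64/24.196)^(1.2808) = 15.213 mol.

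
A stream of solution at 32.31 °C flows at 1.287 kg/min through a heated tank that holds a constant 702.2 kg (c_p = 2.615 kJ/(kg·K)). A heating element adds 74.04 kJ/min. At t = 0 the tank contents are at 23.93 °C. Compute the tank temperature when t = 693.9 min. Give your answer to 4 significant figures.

M c_p dT/dt = ṁ c_p (T_in − T) + Q̇.
τ = M/ṁ = 545.610 min; T_ss = T_in + Q̇/(ṁ c_p) = 32.31 + 74.04/(1.287·2.615) = 54.3097 °C.
Solution: T(t) = T_ss + (T₀ − T_ss) e^(−t/τ).
T(693.9) = 54.3097 + (-30.3797)·e^(−693.9/545.610) = 54.3097 + (-30.3797)·0.280330 = 45.7933 °C.

45.79 °C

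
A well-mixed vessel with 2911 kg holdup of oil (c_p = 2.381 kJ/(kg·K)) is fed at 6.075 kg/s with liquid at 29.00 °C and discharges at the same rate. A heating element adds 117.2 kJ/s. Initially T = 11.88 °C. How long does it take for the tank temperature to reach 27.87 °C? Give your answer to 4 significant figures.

481.6 s

Heat balance on the well-mixed liquid: M c_p dT/dt = ṁ c_p (T_in − T) + 117.2.
τ = M/ṁ = 479.177 s; T_ss = T_in + Q̇/(ṁ c_p) = 37.1026 °C.
T(t) = T_ss + (T₀ − T_ss) e^(−t/τ). Set T = 27.87:
e^(−t/τ) = (27.87 − 37.1026)/(11.88 − 37.1026) = 0.366044
t = −479.177 · ln(0.366044) = 481.574 s.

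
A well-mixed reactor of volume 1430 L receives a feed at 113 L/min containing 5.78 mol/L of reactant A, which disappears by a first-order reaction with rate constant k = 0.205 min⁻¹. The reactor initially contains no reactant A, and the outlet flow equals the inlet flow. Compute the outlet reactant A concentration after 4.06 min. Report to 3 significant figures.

1.10 mol/L

Species balance: V dC/dt = Q C_in − Q C − k V C.
This is linear with rate a = Q/V + k = 0.28402 min⁻¹.
C_ss = Q C_in/(Q + kV) = 1.6081 mol/L; C(t) = C_ss + (C₀ − C_ss) e^(−a t).
C(4.06) = 1.6081 + (-1.6081)·e^(−0.28402·4.06) = 1.6081 + (-1.6081)·0.31565 = 1.1005 mol/L.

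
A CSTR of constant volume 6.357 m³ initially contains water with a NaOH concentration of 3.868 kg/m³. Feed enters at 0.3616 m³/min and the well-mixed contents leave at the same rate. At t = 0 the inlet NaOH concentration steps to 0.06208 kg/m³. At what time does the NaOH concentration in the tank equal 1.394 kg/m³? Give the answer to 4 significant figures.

18.46 min

Mass balance on the solute (V constant): V dC/dt = Q(C_in − C), so τ = V/Q = 17.5802 min.
C(t) = C_in + (C₀ − C_in) e^(−t/τ). Set C = 1.394 and solve for t:
e^(−t/τ) = (C − C_in)/(C₀ − C_in) = (1.394 − 0.06208)/(3.868 − 0.06208) = 0.349960
t = −τ ln(…) = 17.5802 × 1.04994 = 18.4581 min.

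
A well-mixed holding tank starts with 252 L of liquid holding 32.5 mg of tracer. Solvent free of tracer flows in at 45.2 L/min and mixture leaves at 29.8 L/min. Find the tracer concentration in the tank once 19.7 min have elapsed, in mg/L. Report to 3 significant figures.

0.0127 mg/L

Total volume: dV/dt = Q_in − Q_out = 15.400 L/min, so V(t) = 252 + 15.400 t and V(19.7) = 555.38 L.
Solute balance: dm/dt = 0 − Q_out C = −Q_out m/V(t).
Separate: dm/m = −Q_out dt/V(t) ⇒ ln(m/m₀) = −(Q_out/(Q_in−Q_out)) ln(V/V₀).
m = m₀ (V₀/V)^(Q_out/(Q_in−Q_out)) = 32.5 × (252/555.38)^(1.9351) = 7.0435 mg.
C = m/V = 7.0435/555.38 = 0.012682 mg/L.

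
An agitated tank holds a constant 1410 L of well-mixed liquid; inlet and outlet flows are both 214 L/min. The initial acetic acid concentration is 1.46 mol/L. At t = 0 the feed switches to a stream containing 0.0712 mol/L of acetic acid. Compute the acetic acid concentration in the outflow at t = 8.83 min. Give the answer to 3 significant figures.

0.435 mol/L

Unsteady species balance (constant V, well mixed): V dC/dt = Q(C_in − C).
So dC/dt = (C_in − C)/τ with τ = V/Q = 1410/214 = 6.5888 min.
Solution: C(t) = C_in + (C₀ − C_in) e^(−t/τ).
C(8.83) = 0.0712 + (1.46 − 0.0712)·e^(−8.83/6.5888) = 0.0712 + (1.3888)·0.26180 = 0.43479 mol/L.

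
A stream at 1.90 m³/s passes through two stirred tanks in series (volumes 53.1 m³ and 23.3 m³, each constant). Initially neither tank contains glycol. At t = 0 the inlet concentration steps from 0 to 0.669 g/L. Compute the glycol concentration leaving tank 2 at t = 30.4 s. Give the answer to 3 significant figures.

Each tank obeys Vᵢ dCᵢ/dt = Q(Cᵢ₋₁ − Cᵢ), so τᵢ = Vᵢ/Q.
τ₁ = 53.1/1.90 = 27.947 s; τ₂ = 23.3/1.90 = 12.263 s.
Solving the cascade with C₁(0)=C₂(0)=0 gives C₂(t) = C_in[1 − (τ₁ e^(−t/τ₁) − τ₂ e^(−t/τ₂))/(τ₁ − τ₂)].
At t = 30.4: e^(−t/τ₁) = 0.33697, e^(−t/τ₂) = 0.083830.
C₂ = 0.669·[1 − (27.947·0.33697 − 12.263·0.083830)/(15.684)] = 0.669·0.46510 = 0.31115 g/L.

0.311 g/L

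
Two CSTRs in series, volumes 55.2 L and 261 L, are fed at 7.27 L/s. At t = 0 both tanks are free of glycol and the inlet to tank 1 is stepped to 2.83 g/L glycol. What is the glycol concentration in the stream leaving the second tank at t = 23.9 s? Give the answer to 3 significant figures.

Time constants: τᵢ = Vᵢ/Q for each well-mixed tank.
τ₁ = 55.2/7.27 = 7.5928 s; τ₂ = 261/7.27 = 35.901 s.
Tank 1: C₁ = C_in(1 − e^(−t/τ₁)). Tank 2 (τ₁ ≠ τ₂): C₂ = C_in[1 − (τ₁ e^(−t/τ₁) − τ₂ e^(−t/τ₂))/(τ₁ − τ₂)].
At t = 23.9: e^(−t/τ₁) = 0.042951, e^(−t/τ₂) = 0.51390.
C₂ = 2.83·[1 − (7.5928·0.042951 − 35.901·0.51390)/(-28.308)] = 2.83·0.35978 = 1.0182 g/L.

1.02 g/L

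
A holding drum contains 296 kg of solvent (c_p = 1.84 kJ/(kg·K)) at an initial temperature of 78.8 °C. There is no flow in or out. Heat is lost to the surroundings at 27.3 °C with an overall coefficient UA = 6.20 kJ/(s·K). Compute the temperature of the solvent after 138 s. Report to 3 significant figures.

M c_p dT/dt = −UA(T − T_amb).
dT/dt = (T_ss − T)/τ with T_ss = T_amb = 27.300 °C, τ = M c_p/UA = 296·1.84/6.20 = 87.845 s.
Integrating: T(t) = T_ss + (T₀ − T_ss) e^(−t/τ).
T(138) = 27.300 + (51.500)·0.20785 = 38.004 °C.

38.0 °C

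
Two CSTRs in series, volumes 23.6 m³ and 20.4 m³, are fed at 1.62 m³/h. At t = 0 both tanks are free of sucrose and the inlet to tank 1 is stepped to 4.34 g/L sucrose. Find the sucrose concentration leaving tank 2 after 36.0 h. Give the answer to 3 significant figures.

3.22 g/L

Species balance on tank i: dCᵢ/dt = (Cᵢ₋₁ − Cᵢ)/τᵢ with τᵢ = Vᵢ/Q.
τ₁ = 23.6/1.62 = 14.568 h; τ₂ = 20.4/1.62 = 12.593 h.
Solving the cascade with C₁(0)=C₂(0)=0 gives C₂(t) = C_in[1 − (τ₁ e^(−t/τ₁) − τ₂ e^(−t/τ₂))/(τ₁ − τ₂)].
At t = 36.0: e^(−t/τ₁) = 0.084485, e^(−t/τ₂) = 0.057336.
C₂ = 4.34·[1 − (14.568·0.084485 − 12.593·0.057336)/(1.9753)] = 4.34·0.74244 = 3.2222 g/L.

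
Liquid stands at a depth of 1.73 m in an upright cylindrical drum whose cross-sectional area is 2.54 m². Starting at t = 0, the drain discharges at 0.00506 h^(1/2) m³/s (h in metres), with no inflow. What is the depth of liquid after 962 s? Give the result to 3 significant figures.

0.128 m

Accumulation of liquid (constant cross-section A): A dh/dt = −0.00506 √h.
Separate and integrate: 2(√h − √h₀) = −(0.00506/A) t.
√h = √1.73 − 0.00506·962/(2·2.54) = 1.3153 − 0.95821 = 0.35708.
h = 0.35708² = 0.12751 m.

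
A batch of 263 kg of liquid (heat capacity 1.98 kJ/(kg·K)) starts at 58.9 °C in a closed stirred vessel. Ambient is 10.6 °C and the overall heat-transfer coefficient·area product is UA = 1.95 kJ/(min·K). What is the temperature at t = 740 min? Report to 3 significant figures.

M c_p dT/dt = −UA(T − T_amb).
dT/dt = (T_ss − T)/τ with T_ss = T_amb = 10.600 °C, τ = M c_p/UA = 263·1.98/1.95 = 267.05 min.
Integrating: T(t) = T_ss + (T₀ − T_ss) e^(−t/τ).
T(740) = 10.600 + (48.300)·0.062596 = 13.623 °C.

13.6 °C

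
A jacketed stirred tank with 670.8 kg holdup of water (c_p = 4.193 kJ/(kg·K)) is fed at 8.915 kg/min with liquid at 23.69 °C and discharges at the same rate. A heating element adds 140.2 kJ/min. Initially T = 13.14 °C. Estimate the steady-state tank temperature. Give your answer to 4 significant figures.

M c_p dT/dt = ṁ c_p (T_in − T) + Q̇.
At steady state dT/dt = 0 ⇒ T_ss = T_in + Q̇/(ṁ c_p) = 23.69 + 140.2/(8.915·4.193) = 27.4406 °C.

27.44 °C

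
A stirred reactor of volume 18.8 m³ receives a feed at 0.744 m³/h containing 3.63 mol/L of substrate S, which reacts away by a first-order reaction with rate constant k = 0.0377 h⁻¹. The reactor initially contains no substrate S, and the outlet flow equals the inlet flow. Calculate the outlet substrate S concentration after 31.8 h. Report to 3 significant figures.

1.70 mol/L

Species balance: V dC/dt = Q C_in − Q C − k V C.
dC/dt = (Q/V) C_in − (Q/V + k) C; effective rate a = Q/V + k = 0.039574 + 0.0377 = 0.077274 h⁻¹.
C_ss = Q C_in/(Q + kV) = 1.8590 mol/L; C(t) = C_ss + (C₀ − C_ss) e^(−a t).
C(31.8) = 1.8590 + (-1.8590)·e^(−0.077274·31.8) = 1.8590 + (-1.8590)·0.085664 = 1.6998 mol/L.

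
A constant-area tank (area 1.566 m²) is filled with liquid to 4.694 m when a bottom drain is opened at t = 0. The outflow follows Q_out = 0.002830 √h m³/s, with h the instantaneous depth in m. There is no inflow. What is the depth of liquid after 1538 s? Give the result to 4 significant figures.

With no inflow, A dh/dt = −0.002830 √h.
This is separable: 2 d(√h)/dt = −0.002830/A, so √h = √h₀ − (0.002830/(2A)) t.
√h = √4.694 − 0.002830·1538/(2·1.566) = 2.16656 − 1.38970 = 0.776864.
h = 0.776864² = 0.603518 m.

0.6035 m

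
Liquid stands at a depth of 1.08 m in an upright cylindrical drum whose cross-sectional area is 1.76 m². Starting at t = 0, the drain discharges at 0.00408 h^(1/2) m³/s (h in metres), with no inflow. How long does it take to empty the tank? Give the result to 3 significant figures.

897 s

With no inflow, A dh/dt = −0.00408 √h.
∫ h^(−1/2) dh = −(0.00408/A) ∫ dt, giving 2√h = 2√h₀ − (0.00408/A) t.
Set h = 0: 2√h₀ = (0.00408/A) t_empty ⇒ t_empty = 2A√h₀/0.00408.
t_empty = 2·1.76·√1.08/0.00408 = 3.5200·1.0392/0.00408 = 896.59 s.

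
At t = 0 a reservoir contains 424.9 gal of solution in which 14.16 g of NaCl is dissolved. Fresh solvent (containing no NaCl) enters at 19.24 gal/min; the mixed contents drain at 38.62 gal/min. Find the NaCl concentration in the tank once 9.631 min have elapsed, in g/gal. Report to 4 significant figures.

0.01876 g/gal

Total volume: dV/dt = Q_in − Q_out = -19.3800 gal/min, so V(t) = 424.9 − 19.3800 t and V(9.631) = 238.251 gal.
Species balance (pure solvent in): dm/dt = −Q_out · m/V(t).
dm/m = −Q_out dt/(V₀ − 19.3800 t); integrating gives ln(m/m₀) = −(Q_out/(Q_in−Q_out)) ln(V/V₀).
m = m₀ (V₀/V)^(Q_out/(Q_in−Q_out)) = 14.16 × (424.9/238.251)^(-1.99278) = 4.47070 g.
C = m/V = 4.47070/238.251 = 0.0187646 g/gal.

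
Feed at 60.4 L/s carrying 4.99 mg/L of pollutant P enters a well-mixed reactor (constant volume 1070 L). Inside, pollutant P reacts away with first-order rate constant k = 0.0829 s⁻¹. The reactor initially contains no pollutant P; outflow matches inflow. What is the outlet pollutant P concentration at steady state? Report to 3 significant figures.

2.02 mg/L

Accumulation = in − out − consumed: V dC/dt = Q C_in − Q C − k V C.
At steady state: 0 = Q C_in − (Q + kV) C_ss, so C_ss = Q C_in/(Q + kV).
C_ss = 60.4·4.99/(60.4 + 0.0829·1070) = 301.40/149.10 = 2.0214 mg/L.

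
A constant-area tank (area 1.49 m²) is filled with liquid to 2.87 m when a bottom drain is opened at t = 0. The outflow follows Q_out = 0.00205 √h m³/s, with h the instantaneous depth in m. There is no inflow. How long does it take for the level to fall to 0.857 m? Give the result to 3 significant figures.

1120 s

With no inflow, A dh/dt = −0.00205 √h.
∫ h^(−1/2) dh = −(0.00205/A) ∫ dt, giving 2√h = 2√h₀ − (0.00205/A) t.
t = 2A(√h₀ − √h)/0.00205 = 2·1.49·(√2.87 − √0.857)/0.00205
  = 2.9800 × (1.6941 − 0.92574) / 0.00205 = 1116.9 s.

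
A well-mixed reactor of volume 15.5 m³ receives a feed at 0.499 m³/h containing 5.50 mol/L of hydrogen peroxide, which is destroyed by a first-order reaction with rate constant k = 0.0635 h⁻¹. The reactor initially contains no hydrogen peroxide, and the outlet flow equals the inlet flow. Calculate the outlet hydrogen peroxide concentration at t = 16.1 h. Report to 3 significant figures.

1.45 mol/L

Species balance: V dC/dt = Q C_in − Q C − k V C.
dC/dt = (Q/V) C_in − (Q/V + k) C; effective rate a = Q/V + k = 0.032194 + 0.0635 = 0.095694 h⁻¹.
C_ss = Q C_in/(Q + kV) = 1.8503 mol/L; C(t) = C_ss + (C₀ − C_ss) e^(−a t).
C(16.1) = 1.8503 + (-1.8503)·e^(−0.095694·16.1) = 1.8503 + (-1.8503)·0.21424 = 1.4539 mol/L.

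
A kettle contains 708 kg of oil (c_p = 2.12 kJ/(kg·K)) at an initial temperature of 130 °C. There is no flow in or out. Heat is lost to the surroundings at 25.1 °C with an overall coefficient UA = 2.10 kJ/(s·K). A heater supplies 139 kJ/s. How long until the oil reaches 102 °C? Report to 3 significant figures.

918 s

Lumped-capacitance energy balance: M c_p dT/dt = UA(T_amb − T) + Q̇.
τ = M c_p/UA = 714.74 s; T_ss = T_amb + Q̇/UA = 25.1 + 139/2.10 = 91.290 °C.
T(t) = T_ss + (T₀ − T_ss)e^(−t/τ); set T = 102:
t = −τ ln[(T − T_ss)/(T₀ − T_ss)] = −714.74 · ln(0.27666) = 918.41 s.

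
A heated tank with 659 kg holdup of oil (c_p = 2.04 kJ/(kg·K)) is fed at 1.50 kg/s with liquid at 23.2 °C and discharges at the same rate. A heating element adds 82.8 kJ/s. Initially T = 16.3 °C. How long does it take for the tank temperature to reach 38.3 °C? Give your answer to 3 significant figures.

459 s

Energy balance: M c_p dT/dt = ṁ c_p (T_in − T) + 82.8.
τ = M/ṁ = 439.33 s; T_ss = T_in + Q̇/(ṁ c_p) = 50.259 °C.
T(t) = T_ss + (T₀ − T_ss) e^(−t/τ). Set T = 38.3:
e^(−t/τ) = (38.3 − 50.259)/(16.3 − 50.259) = 0.35216
t = −439.33 · ln(0.35216) = 458.52 s.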